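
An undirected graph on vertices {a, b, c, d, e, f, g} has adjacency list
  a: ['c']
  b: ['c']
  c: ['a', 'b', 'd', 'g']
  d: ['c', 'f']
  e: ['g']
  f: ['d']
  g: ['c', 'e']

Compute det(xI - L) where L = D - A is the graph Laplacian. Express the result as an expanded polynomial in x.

Reading degrees in the order [a, b, c, d, e, f, g] gives [1, 1, 4, 2, 1, 1, 2]; set D = diag(1, 1, 4, 2, 1, 1, 2) and form L = D - A. Computing det(xI - L) by cofactor expansion (or equivalently via sum-over-permutations) gives x^7 - 12x^6 + 52x^5 - 104x^4 + 100x^3 - 44x^2 + 7x. Since p(0) = det(-L) = 0, x divides p(x). By the matrix-tree theorem the graph has (1/7) * product of the nonzero eigenvalues = 1 spanning tree.

x^7 - 12x^6 + 52x^5 - 104x^4 + 100x^3 - 44x^2 + 7x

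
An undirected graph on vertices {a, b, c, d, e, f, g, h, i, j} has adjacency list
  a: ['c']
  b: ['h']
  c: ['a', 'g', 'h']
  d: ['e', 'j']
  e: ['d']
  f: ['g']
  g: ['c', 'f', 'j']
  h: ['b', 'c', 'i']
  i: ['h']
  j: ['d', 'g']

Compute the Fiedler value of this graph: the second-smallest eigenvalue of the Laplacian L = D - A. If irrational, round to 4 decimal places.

Reading degrees in the order [a, b, c, d, e, f, g, h, i, j] gives [1, 1, 3, 2, 1, 1, 3, 3, 1, 2]; set D = diag(1, 1, 3, 2, 1, 1, 3, 3, 1, 2) and form L = D - A. Computing the eigenvalues of L and sorting gives [0, 0.1614, 0.4439, 0.6905, 1, 1.4077, 2.4604, 3.0833, 3.9006, 4.8522]. The Fiedler value lambda_2 = 0.1614 is strictly positive, so the graph is connected. There is one zero in the spectrum, matching the 1 component.

0.1614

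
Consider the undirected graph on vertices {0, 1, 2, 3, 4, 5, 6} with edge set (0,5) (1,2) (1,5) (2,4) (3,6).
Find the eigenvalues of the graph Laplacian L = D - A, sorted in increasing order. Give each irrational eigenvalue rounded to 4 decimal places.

Reading degrees in the order [0, 1, 2, 3, 4, 5, 6] gives [1, 2, 2, 1, 1, 2, 1]; set D = diag(1, 2, 2, 1, 1, 2, 1) and form L = D - A. L is symmetric positive semidefinite, so every eigenvalue is real and nonnegative. The 2 zero eigenvalues correspond to the 2 connected components. The largest eigenvalue, 3.6180, is at most the vertex count 7.

[0, 0, 0.3820, 1.3820, 2, 2.6180, 3.6180]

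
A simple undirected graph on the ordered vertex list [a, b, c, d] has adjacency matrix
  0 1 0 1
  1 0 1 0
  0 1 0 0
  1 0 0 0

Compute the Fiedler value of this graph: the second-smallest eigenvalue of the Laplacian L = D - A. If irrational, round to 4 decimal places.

0.5858

Reading degrees in the order [a, b, c, d] gives [2, 2, 1, 1]; set D = diag(2, 2, 1, 1) and form L = D - A. The sorted Laplacian eigenvalues are [0, 0.5858, 2, 3.4142]; the algebraic connectivity is the second entry, 0.5858. There is one zero in the spectrum, matching the 1 component.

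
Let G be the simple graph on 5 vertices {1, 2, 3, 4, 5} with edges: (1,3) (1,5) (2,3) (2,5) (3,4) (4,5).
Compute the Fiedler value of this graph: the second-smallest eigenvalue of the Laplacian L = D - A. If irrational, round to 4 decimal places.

Reading degrees in the order [1, 2, 3, 4, 5] gives [2, 2, 3, 2, 3]; set D = diag(2, 2, 3, 2, 3) and form L = D - A. The smallest Laplacian eigenvalue is always 0. The next one, lambda_2 = 2, measures how hard the graph is to disconnect: larger values mean better connectivity.

2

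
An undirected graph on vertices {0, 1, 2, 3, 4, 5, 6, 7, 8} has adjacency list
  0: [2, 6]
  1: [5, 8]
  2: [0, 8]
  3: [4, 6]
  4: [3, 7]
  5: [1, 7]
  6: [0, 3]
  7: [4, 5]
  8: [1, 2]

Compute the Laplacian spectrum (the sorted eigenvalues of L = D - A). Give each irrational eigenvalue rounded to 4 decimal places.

[0, 0.4679, 0.4679, 1.6527, 1.6527, 3, 3, 3.8794, 3.8794]

Each diagonal entry of L is the vertex degree and each off-diagonal entry is -1 where an edge is present, 0 otherwise; in the order [0, 1, 2, 3, 4, 5, 6, 7, 8] the diagonal is [2, 2, 2, 2, 2, 2, 2, 2, 2]. Since every row of L sums to 0, the all-ones vector is in the kernel and 0 is an eigenvalue. The eigenvalues sum to 18, which equals trace(L) = 2|E|.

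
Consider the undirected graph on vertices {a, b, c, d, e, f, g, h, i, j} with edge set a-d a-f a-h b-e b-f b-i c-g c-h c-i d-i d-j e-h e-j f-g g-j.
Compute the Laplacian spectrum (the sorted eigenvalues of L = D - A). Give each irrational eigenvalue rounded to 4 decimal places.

Each diagonal entry of L is the vertex degree and each off-diagonal entry is -1 where an edge is present, 0 otherwise; in the order [a, b, c, d, e, f, g, h, i, j] the diagonal is [3, 3, 3, 3, 3, 3, 3, 3, 3, 3]. Diagonalising L (or applying a numerical eigensolver to the 10x10 matrix) gives the spectrum above. By the matrix-tree theorem the graph has (1/10) * product of the nonzero eigenvalues = 2000 spanning trees. There is one zero in the spectrum, matching the 1 component.

[0, 2, 2, 2, 2, 2, 5, 5, 5, 5]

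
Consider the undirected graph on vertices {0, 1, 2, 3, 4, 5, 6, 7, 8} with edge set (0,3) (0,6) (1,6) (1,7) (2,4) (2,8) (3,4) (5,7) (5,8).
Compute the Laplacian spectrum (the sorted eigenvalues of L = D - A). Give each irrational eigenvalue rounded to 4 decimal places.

Reading degrees in the order [0, 1, 2, 3, 4, 5, 6, 7, 8] gives [2, 2, 2, 2, 2, 2, 2, 2, 2]; set D = diag(2, 2, 2, 2, 2, 2, 2, 2, 2) and form L = D - A. L is symmetric positive semidefinite, so every eigenvalue is real and nonnegative.

[0, 0.4679, 0.4679, 1.6527, 1.6527, 3, 3, 3.8794, 3.8794]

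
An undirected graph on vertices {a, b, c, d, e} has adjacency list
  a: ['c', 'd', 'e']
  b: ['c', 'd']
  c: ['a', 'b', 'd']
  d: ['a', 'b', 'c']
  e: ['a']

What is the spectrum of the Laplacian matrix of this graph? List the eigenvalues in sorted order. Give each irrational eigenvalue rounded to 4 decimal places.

With the vertex order [a, b, c, d, e], the degrees are [3, 2, 3, 3, 1], giving D = diag(3, 2, 3, 3, 1) and L = D - A. The multiplicity of 0 as a Laplacian eigenvalue equals the number of connected components. The single zero eigenvalue shows the graph is connected. There is one zero in the spectrum, matching the 1 component.

[0, 0.8299, 2.6889, 4, 4.4812]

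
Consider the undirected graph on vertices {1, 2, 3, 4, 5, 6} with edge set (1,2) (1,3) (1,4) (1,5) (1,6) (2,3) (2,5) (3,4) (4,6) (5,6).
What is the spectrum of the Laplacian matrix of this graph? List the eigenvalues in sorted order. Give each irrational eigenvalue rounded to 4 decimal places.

With the vertex order [1, 2, 3, 4, 5, 6], the degrees are [5, 3, 3, 3, 3, 3], giving D = diag(5, 3, 3, 3, 3, 3) and L = D - A. Since every row of L sums to 0, the all-ones vector is in the kernel and 0 is an eigenvalue. The eigenvalues sum to 20, which equals trace(L) = 2|E|.

[0, 2.3820, 2.3820, 4.6180, 4.6180, 6]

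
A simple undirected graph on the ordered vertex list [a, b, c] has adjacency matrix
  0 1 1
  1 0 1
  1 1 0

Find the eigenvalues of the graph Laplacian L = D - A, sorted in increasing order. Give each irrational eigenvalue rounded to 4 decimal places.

Each diagonal entry of L is the vertex degree and each off-diagonal entry is -1 where an edge is present, 0 otherwise; in the order [a, b, c] the diagonal is [2, 2, 2]. Since every row of L sums to 0, the all-ones vector is in the kernel and 0 is an eigenvalue. The largest eigenvalue, 3, is at most the vertex count 3.

[0, 3, 3]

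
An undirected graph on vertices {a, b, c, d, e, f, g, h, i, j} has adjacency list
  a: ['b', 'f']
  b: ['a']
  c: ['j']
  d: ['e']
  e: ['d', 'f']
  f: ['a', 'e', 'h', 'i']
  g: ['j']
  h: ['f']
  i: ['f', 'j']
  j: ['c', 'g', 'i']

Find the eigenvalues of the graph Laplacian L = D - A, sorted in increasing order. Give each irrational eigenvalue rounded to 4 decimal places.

[0, 0.1898, 0.3820, 0.7154, 1, 1.5268, 2.2743, 2.6180, 4.0296, 5.2641]

With the vertex order [a, b, c, d, e, f, g, h, i, j], the degrees are [2, 1, 1, 1, 2, 4, 1, 1, 2, 3], giving D = diag(2, 1, 1, 1, 2, 4, 1, 1, 2, 3) and L = D - A. L is symmetric positive semidefinite, so every eigenvalue is real and nonnegative. The single zero eigenvalue shows the graph is connected. The eigenvalues sum to 18, which equals trace(L) = 2|E|. The largest eigenvalue, 5.2641, is at most the vertex count 10.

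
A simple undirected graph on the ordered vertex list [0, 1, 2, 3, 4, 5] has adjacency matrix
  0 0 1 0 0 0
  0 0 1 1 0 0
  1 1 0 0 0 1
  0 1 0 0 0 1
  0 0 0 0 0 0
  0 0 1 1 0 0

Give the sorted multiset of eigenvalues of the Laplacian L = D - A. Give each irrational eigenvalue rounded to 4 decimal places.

[0, 0, 0.8299, 2, 2.6889, 4.4812]

With the vertex order [0, 1, 2, 3, 4, 5], the degrees are [1, 2, 3, 2, 0, 2], giving D = diag(1, 2, 3, 2, 0, 2) and L = D - A. The multiplicity of 0 as a Laplacian eigenvalue equals the number of connected components. The 2 zero eigenvalues correspond to the 2 connected components.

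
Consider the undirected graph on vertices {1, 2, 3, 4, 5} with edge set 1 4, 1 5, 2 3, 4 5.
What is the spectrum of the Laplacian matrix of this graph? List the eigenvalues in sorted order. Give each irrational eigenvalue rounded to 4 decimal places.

Each diagonal entry of L is the vertex degree and each off-diagonal entry is -1 where an edge is present, 0 otherwise; in the order [1, 2, 3, 4, 5] the diagonal is [2, 1, 1, 2, 2]. Since every row of L sums to 0, the all-ones vector is in the kernel and 0 is an eigenvalue. The 2 zero eigenvalues correspond to the 2 connected components. The largest eigenvalue, 3, is at most the vertex count 5. There are 2 zeros in the spectrum, matching the 2 components.

[0, 0, 2, 3, 3]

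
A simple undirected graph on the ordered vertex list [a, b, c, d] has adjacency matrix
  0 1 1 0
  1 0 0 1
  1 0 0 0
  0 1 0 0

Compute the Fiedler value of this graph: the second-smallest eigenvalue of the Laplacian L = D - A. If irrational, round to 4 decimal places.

With the vertex order [a, b, c, d], the degrees are [2, 2, 1, 1], giving D = diag(2, 2, 1, 1) and L = D - A. Computing the eigenvalues of L and sorting gives [0, 0.5858, 2, 3.4142]. The Fiedler value lambda_2 = 0.5858 is strictly positive, so the graph is connected. By the matrix-tree theorem the graph has (1/4) * product of the nonzero eigenvalues = 1 spanning tree.

0.5858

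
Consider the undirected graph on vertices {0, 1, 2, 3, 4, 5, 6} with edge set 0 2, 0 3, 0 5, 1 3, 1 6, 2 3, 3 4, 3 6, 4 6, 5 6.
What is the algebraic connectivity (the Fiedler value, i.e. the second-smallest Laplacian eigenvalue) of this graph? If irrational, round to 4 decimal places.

1.3010

Each diagonal entry of L is the vertex degree and each off-diagonal entry is -1 where an edge is present, 0 otherwise; in the order [0, 1, 2, 3, 4, 5, 6] the diagonal is [3, 2, 2, 5, 2, 2, 4]. The sorted Laplacian eigenvalues are [0, 1.3010, 1.7464, 2, 3.8390, 4.9391, 6.1746]; the algebraic connectivity is the second entry, 1.3010.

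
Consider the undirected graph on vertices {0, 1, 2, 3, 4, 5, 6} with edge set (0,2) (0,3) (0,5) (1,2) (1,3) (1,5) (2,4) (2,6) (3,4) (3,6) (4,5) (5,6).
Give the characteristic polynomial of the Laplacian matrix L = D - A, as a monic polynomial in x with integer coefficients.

x^7 - 24x^6 + 234x^5 - 1192x^4 + 3357x^3 - 4968x^2 + 3024x

Each diagonal entry of L is the vertex degree and each off-diagonal entry is -1 where an edge is present, 0 otherwise; in the order [0, 1, 2, 3, 4, 5, 6] the diagonal is [3, 3, 4, 4, 3, 4, 3]. Computing det(xI - L) by cofactor expansion (or equivalently via sum-over-permutations) gives x^7 - 24x^6 + 234x^5 - 1192x^4 + 3357x^3 - 4968x^2 + 3024x. The constant term is 0 because L is singular (the all-ones vector lies in its kernel). The eigenvalues sum to 24, which equals trace(L) = 2|E|. By the matrix-tree theorem the graph has (1/7) * product of the nonzero eigenvalues = 432 spanning trees.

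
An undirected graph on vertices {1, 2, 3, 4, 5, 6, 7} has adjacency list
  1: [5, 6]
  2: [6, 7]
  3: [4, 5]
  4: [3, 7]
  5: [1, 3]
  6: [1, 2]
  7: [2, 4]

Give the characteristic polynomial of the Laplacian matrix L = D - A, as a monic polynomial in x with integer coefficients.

x^7 - 14x^6 + 77x^5 - 210x^4 + 294x^3 - 196x^2 + 49x

Reading degrees in the order [1, 2, 3, 4, 5, 6, 7] gives [2, 2, 2, 2, 2, 2, 2]; set D = diag(2, 2, 2, 2, 2, 2, 2) and form L = D - A. Computing det(xI - L) by cofactor expansion (or equivalently via sum-over-permutations) gives x^7 - 14x^6 + 77x^5 - 210x^4 + 294x^3 - 196x^2 + 49x. Since p(0) = det(-L) = 0, x divides p(x). The largest eigenvalue, 3.8019, is at most the vertex count 7. The eigenvalues sum to 14, which equals trace(L) = 2|E|.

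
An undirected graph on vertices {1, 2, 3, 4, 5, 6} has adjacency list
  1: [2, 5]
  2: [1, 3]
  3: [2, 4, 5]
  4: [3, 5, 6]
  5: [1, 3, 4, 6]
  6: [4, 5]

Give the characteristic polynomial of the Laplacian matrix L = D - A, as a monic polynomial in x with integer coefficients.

x^6 - 16x^5 + 97x^4 - 276x^3 + 364x^2 - 174x

Reading degrees in the order [1, 2, 3, 4, 5, 6] gives [2, 2, 3, 3, 4, 2]; set D = diag(2, 2, 3, 3, 4, 2) and form L = D - A. L has integer entries, so p(x) = det(xI - L) has integer coefficients. Expanding the determinant yields x^6 - 16x^5 + 97x^4 - 276x^3 + 364x^2 - 174x. The coefficient of x^5 equals -trace(L) = -16, matching the sum of degrees. The largest eigenvalue, 5.2784, is at most the vertex count 6.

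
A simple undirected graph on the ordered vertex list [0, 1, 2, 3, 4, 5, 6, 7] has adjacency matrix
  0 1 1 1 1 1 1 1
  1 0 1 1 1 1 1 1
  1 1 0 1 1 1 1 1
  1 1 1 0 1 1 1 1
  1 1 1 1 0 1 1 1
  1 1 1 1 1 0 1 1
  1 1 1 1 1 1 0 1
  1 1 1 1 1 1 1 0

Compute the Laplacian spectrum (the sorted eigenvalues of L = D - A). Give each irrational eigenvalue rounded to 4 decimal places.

[0, 8, 8, 8, 8, 8, 8, 8]

Reading degrees in the order [0, 1, 2, 3, 4, 5, 6, 7] gives [7, 7, 7, 7, 7, 7, 7, 7]; set D = diag(7, 7, 7, 7, 7, 7, 7, 7) and form L = D - A. Since every row of L sums to 0, the all-ones vector is in the kernel and 0 is an eigenvalue. The single zero eigenvalue shows the graph is connected. The largest eigenvalue, 8, is at most the vertex count 8.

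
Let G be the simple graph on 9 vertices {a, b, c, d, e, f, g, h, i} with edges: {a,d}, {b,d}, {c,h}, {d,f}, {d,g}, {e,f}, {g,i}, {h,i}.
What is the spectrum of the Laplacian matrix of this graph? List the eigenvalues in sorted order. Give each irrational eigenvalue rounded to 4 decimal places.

Reading degrees in the order [a, b, c, d, e, f, g, h, i] gives [1, 1, 1, 4, 1, 2, 2, 2, 2]; set D = diag(1, 1, 1, 4, 1, 2, 2, 2, 2) and form L = D - A. Diagonalising L (or applying a numerical eigensolver to the 9x9 matrix) gives the spectrum above. The single zero eigenvalue shows the graph is connected. There is one zero in the spectrum, matching the 1 component.

[0, 0.1774, 0.5242, 1, 1, 2.1609, 2.4961, 3.4670, 5.1743]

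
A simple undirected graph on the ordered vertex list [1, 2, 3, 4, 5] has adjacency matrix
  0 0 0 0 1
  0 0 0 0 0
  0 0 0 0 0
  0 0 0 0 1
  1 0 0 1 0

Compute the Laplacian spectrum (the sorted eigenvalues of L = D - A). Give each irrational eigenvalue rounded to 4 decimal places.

[0, 0, 0, 1, 3]

With the vertex order [1, 2, 3, 4, 5], the degrees are [1, 0, 0, 1, 2], giving D = diag(1, 0, 0, 1, 2) and L = D - A. L is symmetric positive semidefinite, so every eigenvalue is real and nonnegative. The 3 zero eigenvalues correspond to the 3 connected components. The largest eigenvalue, 3, is at most the vertex count 5. There are 3 zeros in the spectrum, matching the 3 components.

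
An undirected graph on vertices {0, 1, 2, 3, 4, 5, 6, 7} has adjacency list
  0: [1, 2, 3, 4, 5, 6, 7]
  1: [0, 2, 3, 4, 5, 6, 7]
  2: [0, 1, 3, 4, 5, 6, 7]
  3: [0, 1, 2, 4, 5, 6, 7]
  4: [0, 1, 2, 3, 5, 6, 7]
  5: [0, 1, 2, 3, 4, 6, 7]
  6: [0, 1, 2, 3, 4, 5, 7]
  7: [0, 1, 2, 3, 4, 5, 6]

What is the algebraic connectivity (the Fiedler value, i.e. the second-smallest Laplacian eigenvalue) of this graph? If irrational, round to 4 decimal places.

Each diagonal entry of L is the vertex degree and each off-diagonal entry is -1 where an edge is present, 0 otherwise; in the order [0, 1, 2, 3, 4, 5, 6, 7] the diagonal is [7, 7, 7, 7, 7, 7, 7, 7]. Computing the eigenvalues of L and sorting gives [0, 8, 8, 8, 8, 8, 8, 8]. The Fiedler value lambda_2 = 8 is strictly positive, so the graph is connected. The eigenvalues sum to 56, which equals trace(L) = 2|E|.

8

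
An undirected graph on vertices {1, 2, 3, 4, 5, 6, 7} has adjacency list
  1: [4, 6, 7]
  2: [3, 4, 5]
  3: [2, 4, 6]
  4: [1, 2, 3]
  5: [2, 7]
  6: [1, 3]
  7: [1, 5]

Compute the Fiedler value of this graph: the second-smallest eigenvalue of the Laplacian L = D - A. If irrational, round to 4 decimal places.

1.0681

With the vertex order [1, 2, 3, 4, 5, 6, 7], the degrees are [3, 3, 3, 3, 2, 2, 2], giving D = diag(3, 3, 3, 3, 2, 2, 2) and L = D - A. The smallest Laplacian eigenvalue is always 0. The next one, lambda_2 = 1.0681, measures how hard the graph is to disconnect: larger values mean better connectivity. The largest eigenvalue, 4.9319, is at most the vertex count 7.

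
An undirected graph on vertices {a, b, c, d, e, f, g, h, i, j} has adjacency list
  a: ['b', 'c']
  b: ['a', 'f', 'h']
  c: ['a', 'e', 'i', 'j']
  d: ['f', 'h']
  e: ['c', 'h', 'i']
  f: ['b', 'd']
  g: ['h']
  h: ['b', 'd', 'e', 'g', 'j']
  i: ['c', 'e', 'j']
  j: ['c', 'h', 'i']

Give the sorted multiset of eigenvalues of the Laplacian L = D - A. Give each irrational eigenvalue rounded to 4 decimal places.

Reading degrees in the order [a, b, c, d, e, f, g, h, i, j] gives [2, 3, 4, 2, 3, 2, 1, 5, 3, 3]; set D = diag(2, 3, 4, 2, 3, 2, 1, 5, 3, 3) and form L = D - A. L is symmetric positive semidefinite, so every eigenvalue is real and nonnegative. By the matrix-tree theorem the graph has (1/10) * product of the nonzero eigenvalues = 348 spanning trees.

[0, 0.7156, 0.8525, 1.4890, 2.6785, 3, 3.3684, 4.1865, 5.1688, 6.5406]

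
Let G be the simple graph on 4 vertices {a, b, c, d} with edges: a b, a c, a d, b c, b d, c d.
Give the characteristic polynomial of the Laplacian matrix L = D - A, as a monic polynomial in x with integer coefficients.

With the vertex order [a, b, c, d], the degrees are [3, 3, 3, 3], giving D = diag(3, 3, 3, 3) and L = D - A. The eigenvalues of L are [0, 4, 4, 4]; the characteristic polynomial is the product of (x - lambda_i), which multiplies out to x^4 - 12x^3 + 48x^2 - 64x. Since p(0) = det(-L) = 0, x divides p(x). There is one zero in the spectrum, matching the 1 component.

x^4 - 12x^3 + 48x^2 - 64x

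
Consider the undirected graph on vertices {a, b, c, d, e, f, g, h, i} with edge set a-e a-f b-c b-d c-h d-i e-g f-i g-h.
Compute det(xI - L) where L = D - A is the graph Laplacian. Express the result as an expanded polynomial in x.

With the vertex order [a, b, c, d, e, f, g, h, i], the degrees are [2, 2, 2, 2, 2, 2, 2, 2, 2], giving D = diag(2, 2, 2, 2, 2, 2, 2, 2, 2) and L = D - A. L has integer entries, so p(x) = det(xI - L) has integer coefficients. Expanding the determinant yields x^9 - 18x^8 + 135x^7 - 546x^6 + 1287x^5 - 1782x^4 + 1386x^3 - 540x^2 + 81x. Since p(0) = det(-L) = 0, x divides p(x). The eigenvalues sum to 18, which equals trace(L) = 2|E|. The largest eigenvalue, 3.8794, is at most the vertex count 9.

x^9 - 18x^8 + 135x^7 - 546x^6 + 1287x^5 - 1782x^4 + 1386x^3 - 540x^2 + 81x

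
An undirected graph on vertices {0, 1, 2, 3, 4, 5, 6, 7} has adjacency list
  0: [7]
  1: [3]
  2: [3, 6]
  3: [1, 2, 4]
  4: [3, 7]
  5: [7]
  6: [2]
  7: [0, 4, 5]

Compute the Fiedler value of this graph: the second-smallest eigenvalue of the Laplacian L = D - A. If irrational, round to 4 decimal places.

Reading degrees in the order [0, 1, 2, 3, 4, 5, 6, 7] gives [1, 1, 2, 3, 2, 1, 1, 3]; set D = diag(1, 1, 2, 3, 2, 1, 1, 3) and form L = D - A. The smallest Laplacian eigenvalue is always 0. The next one, lambda_2 = 0.2137, measures how hard the graph is to disconnect: larger values mean better connectivity. There is one zero in the spectrum, matching the 1 component. By the matrix-tree theorem the graph has (1/8) * product of the nonzero eigenvalues = 1 spanning tree.

0.2137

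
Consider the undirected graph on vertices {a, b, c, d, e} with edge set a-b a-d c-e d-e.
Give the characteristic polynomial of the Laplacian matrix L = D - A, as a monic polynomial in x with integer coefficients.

With the vertex order [a, b, c, d, e], the degrees are [2, 1, 1, 2, 2], giving D = diag(2, 1, 1, 2, 2) and L = D - A. L has integer entries, so p(x) = det(xI - L) has integer coefficients. Expanding the determinant yields x^5 - 8x^4 + 21x^3 - 20x^2 + 5x. Since p(0) = det(-L) = 0, x divides p(x). There is one zero in the spectrum, matching the 1 component.

x^5 - 8x^4 + 21x^3 - 20x^2 + 5x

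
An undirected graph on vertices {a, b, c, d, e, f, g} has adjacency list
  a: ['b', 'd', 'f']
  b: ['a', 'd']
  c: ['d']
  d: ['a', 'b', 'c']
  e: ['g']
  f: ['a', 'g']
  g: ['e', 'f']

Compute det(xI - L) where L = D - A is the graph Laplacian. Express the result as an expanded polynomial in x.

Each diagonal entry of L is the vertex degree and each off-diagonal entry is -1 where an edge is present, 0 otherwise; in the order [a, b, c, d, e, f, g] the diagonal is [3, 2, 1, 3, 1, 2, 2]. Computing det(xI - L) by cofactor expansion (or equivalently via sum-over-permutations) gives x^7 - 14x^6 + 75x^5 - 192x^4 + 239x^3 - 130x^2 + 21x. Since p(0) = det(-L) = 0, x divides p(x). The eigenvalues sum to 14, which equals trace(L) = 2|E|. By the matrix-tree theorem the graph has (1/7) * product of the nonzero eigenvalues = 3 spanning trees.

x^7 - 14x^6 + 75x^5 - 192x^4 + 239x^3 - 130x^2 + 21x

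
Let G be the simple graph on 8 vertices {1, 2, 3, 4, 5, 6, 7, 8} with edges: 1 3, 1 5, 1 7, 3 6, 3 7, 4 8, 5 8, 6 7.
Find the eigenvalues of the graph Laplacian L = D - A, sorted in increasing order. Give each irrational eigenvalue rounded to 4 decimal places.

[0, 0, 0.2765, 1.3323, 2.5219, 3.2920, 4, 4.5772]

With the vertex order [1, 2, 3, 4, 5, 6, 7, 8], the degrees are [3, 0, 3, 1, 2, 2, 3, 2], giving D = diag(3, 0, 3, 1, 2, 2, 3, 2) and L = D - A. L is symmetric positive semidefinite, so every eigenvalue is real and nonnegative. The 2 zero eigenvalues correspond to the 2 connected components.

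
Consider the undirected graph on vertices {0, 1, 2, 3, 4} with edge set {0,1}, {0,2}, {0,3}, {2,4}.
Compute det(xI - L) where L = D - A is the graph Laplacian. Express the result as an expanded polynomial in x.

x^5 - 8x^4 + 20x^3 - 18x^2 + 5x

Reading degrees in the order [0, 1, 2, 3, 4] gives [3, 1, 2, 1, 1]; set D = diag(3, 1, 2, 1, 1) and form L = D - A. L has integer entries, so p(x) = det(xI - L) has integer coefficients. Expanding the determinant yields x^5 - 8x^4 + 20x^3 - 18x^2 + 5x. The coefficient of x^4 equals -trace(L) = -8, matching the sum of degrees.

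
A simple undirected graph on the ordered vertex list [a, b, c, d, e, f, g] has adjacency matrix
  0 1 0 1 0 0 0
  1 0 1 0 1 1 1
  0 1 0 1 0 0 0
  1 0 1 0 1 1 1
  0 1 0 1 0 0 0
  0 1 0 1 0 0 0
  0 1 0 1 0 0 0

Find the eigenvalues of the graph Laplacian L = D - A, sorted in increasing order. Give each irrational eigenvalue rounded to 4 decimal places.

[0, 2, 2, 2, 2, 5, 7]

Reading degrees in the order [a, b, c, d, e, f, g] gives [2, 5, 2, 5, 2, 2, 2]; set D = diag(2, 5, 2, 5, 2, 2, 2) and form L = D - A. Since every row of L sums to 0, the all-ones vector is in the kernel and 0 is an eigenvalue.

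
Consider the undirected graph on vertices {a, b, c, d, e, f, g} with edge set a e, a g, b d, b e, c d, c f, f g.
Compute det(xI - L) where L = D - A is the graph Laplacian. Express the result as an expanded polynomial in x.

x^7 - 14x^6 + 77x^5 - 210x^4 + 294x^3 - 196x^2 + 49x

With the vertex order [a, b, c, d, e, f, g], the degrees are [2, 2, 2, 2, 2, 2, 2], giving D = diag(2, 2, 2, 2, 2, 2, 2) and L = D - A. Computing det(xI - L) by cofactor expansion (or equivalently via sum-over-permutations) gives x^7 - 14x^6 + 77x^5 - 210x^4 + 294x^3 - 196x^2 + 49x. The coefficient of x^6 equals -trace(L) = -14, matching the sum of degrees. There is one zero in the spectrum, matching the 1 component.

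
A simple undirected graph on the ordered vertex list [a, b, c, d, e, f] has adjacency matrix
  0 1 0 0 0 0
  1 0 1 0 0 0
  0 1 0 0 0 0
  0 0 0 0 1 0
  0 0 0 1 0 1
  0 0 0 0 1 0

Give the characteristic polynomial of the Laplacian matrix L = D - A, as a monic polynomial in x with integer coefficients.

x^6 - 8x^5 + 22x^4 - 24x^3 + 9x^2

Reading degrees in the order [a, b, c, d, e, f] gives [1, 2, 1, 1, 2, 1]; set D = diag(1, 2, 1, 1, 2, 1) and form L = D - A. Computing det(xI - L) by cofactor expansion (or equivalently via sum-over-permutations) gives x^6 - 8x^5 + 22x^4 - 24x^3 + 9x^2. Since p(0) = det(-L) = 0, x divides p(x). The largest eigenvalue, 3, is at most the vertex count 6. There are 2 zeros in the spectrum, matching the 2 components.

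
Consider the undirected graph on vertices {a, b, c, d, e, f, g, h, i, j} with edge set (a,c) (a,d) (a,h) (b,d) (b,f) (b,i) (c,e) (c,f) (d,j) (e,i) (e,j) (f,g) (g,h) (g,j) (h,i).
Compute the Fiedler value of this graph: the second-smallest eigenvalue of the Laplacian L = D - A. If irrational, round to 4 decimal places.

2

Reading degrees in the order [a, b, c, d, e, f, g, h, i, j] gives [3, 3, 3, 3, 3, 3, 3, 3, 3, 3]; set D = diag(3, 3, 3, 3, 3, 3, 3, 3, 3, 3) and form L = D - A. Computing the eigenvalues of L and sorting gives [0, 2, 2, 2, 2, 2, 5, 5, 5, 5]. The Fiedler value lambda_2 = 2 is strictly positive, so the graph is connected. There is one zero in the spectrum, matching the 1 component.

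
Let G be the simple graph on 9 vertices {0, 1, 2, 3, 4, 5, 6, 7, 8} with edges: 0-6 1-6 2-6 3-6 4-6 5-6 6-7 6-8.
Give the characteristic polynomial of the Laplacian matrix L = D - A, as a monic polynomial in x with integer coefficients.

Reading degrees in the order [0, 1, 2, 3, 4, 5, 6, 7, 8] gives [1, 1, 1, 1, 1, 1, 8, 1, 1]; set D = diag(1, 1, 1, 1, 1, 1, 8, 1, 1) and form L = D - A. The eigenvalues of L are [0, 1, 1, 1, 1, 1, 1, 1, 9]; the characteristic polynomial is the product of (x - lambda_i), which multiplies out to x^9 - 16x^8 + 84x^7 - 224x^6 + 350x^5 - 336x^4 + 196x^3 - 64x^2 + 9x. Since p(0) = det(-L) = 0, x divides p(x). By the matrix-tree theorem the graph has (1/9) * product of the nonzero eigenvalues = 1 spanning tree.

x^9 - 16x^8 + 84x^7 - 224x^6 + 350x^5 - 336x^4 + 196x^3 - 64x^2 + 9x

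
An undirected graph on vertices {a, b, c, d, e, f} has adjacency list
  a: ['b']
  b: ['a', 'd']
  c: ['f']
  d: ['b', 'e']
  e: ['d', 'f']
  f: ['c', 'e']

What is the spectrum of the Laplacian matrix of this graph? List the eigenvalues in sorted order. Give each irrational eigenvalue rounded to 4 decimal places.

Each diagonal entry of L is the vertex degree and each off-diagonal entry is -1 where an edge is present, 0 otherwise; in the order [a, b, c, d, e, f] the diagonal is [1, 2, 1, 2, 2, 2]. The multiplicity of 0 as a Laplacian eigenvalue equals the number of connected components. There is one zero in the spectrum, matching the 1 component. The largest eigenvalue, 3.7321, is at most the vertex count 6.

[0, 0.2679, 1, 2, 3, 3.7321]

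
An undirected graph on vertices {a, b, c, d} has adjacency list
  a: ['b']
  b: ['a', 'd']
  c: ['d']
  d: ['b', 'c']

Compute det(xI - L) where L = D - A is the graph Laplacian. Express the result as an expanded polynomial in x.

x^4 - 6x^3 + 10x^2 - 4x

With the vertex order [a, b, c, d], the degrees are [1, 2, 1, 2], giving D = diag(1, 2, 1, 2) and L = D - A. Computing det(xI - L) by cofactor expansion (or equivalently via sum-over-permutations) gives x^4 - 6x^3 + 10x^2 - 4x. The coefficient of x^3 equals -trace(L) = -6, matching the sum of degrees. There is one zero in the spectrum, matching the 1 component. By the matrix-tree theorem the graph has (1/4) * product of the nonzero eigenvalues = 1 spanning tree.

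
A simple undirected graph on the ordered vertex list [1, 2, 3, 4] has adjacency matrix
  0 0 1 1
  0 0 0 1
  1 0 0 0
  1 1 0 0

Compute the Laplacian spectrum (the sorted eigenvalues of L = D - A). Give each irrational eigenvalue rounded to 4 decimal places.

[0, 0.5858, 2, 3.4142]

Each diagonal entry of L is the vertex degree and each off-diagonal entry is -1 where an edge is present, 0 otherwise; in the order [1, 2, 3, 4] the diagonal is [2, 1, 1, 2]. The multiplicity of 0 as a Laplacian eigenvalue equals the number of connected components. The eigenvalues sum to 6, which equals trace(L) = 2|E|. The largest eigenvalue, 3.4142, is at most the vertex count 4.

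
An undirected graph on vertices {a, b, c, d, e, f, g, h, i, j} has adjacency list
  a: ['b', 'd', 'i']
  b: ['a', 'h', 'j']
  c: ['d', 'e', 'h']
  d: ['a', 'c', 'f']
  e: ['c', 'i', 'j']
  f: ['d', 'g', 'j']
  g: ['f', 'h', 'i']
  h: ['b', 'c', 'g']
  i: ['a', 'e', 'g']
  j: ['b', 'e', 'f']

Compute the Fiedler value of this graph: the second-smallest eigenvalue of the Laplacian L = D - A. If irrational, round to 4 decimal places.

2

Reading degrees in the order [a, b, c, d, e, f, g, h, i, j] gives [3, 3, 3, 3, 3, 3, 3, 3, 3, 3]; set D = diag(3, 3, 3, 3, 3, 3, 3, 3, 3, 3) and form L = D - A. The sorted Laplacian eigenvalues are [0, 2, 2, 2, 2, 2, 5, 5, 5, 5]; the algebraic connectivity is the second entry, 2. There is one zero in the spectrum, matching the 1 component.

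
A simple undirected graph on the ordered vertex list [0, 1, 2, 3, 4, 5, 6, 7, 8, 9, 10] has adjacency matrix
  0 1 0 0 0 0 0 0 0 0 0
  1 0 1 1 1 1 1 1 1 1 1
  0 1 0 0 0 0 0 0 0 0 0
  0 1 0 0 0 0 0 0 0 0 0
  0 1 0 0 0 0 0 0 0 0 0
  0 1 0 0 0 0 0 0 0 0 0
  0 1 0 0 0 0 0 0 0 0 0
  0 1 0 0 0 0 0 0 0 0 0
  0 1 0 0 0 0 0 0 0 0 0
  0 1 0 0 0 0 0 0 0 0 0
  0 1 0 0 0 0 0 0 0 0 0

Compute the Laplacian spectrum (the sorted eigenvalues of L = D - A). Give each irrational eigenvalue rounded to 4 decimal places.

Reading degrees in the order [0, 1, 2, 3, 4, 5, 6, 7, 8, 9, 10] gives [1, 10, 1, 1, 1, 1, 1, 1, 1, 1, 1]; set D = diag(1, 10, 1, 1, 1, 1, 1, 1, 1, 1, 1) and form L = D - A. Diagonalising L (or applying a numerical eigensolver to the 11x11 matrix) gives the spectrum above. The largest eigenvalue, 11, is at most the vertex count 11.

[0, 1, 1, 1, 1, 1, 1, 1, 1, 1, 11]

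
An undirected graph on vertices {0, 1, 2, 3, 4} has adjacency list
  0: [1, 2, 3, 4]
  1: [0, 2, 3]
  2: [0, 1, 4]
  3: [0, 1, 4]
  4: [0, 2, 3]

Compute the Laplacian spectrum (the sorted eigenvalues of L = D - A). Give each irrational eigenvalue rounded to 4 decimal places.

Reading degrees in the order [0, 1, 2, 3, 4] gives [4, 3, 3, 3, 3]; set D = diag(4, 3, 3, 3, 3) and form L = D - A. Diagonalising L (or applying a numerical eigensolver to the 5x5 matrix) gives the spectrum above. The single zero eigenvalue shows the graph is connected.

[0, 3, 3, 5, 5]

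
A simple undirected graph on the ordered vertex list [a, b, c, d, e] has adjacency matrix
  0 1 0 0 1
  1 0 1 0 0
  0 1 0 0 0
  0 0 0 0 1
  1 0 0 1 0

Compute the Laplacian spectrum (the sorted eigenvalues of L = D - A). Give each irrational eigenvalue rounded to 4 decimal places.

[0, 0.3820, 1.3820, 2.6180, 3.6180]

Each diagonal entry of L is the vertex degree and each off-diagonal entry is -1 where an edge is present, 0 otherwise; in the order [a, b, c, d, e] the diagonal is [2, 2, 1, 1, 2]. Since every row of L sums to 0, the all-ones vector is in the kernel and 0 is an eigenvalue. The single zero eigenvalue shows the graph is connected. By the matrix-tree theorem the graph has (1/5) * product of the nonzero eigenvalues = 1 spanning tree.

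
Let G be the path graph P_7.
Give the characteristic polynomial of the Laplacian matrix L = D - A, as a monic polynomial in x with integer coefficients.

The graph has 7 vertices and degree multiset [2, 2, 2, 2, 2, 1, 1]; D is the diagonal matrix of degrees and L = D - A. L has integer entries, so p(x) = det(xI - L) has integer coefficients. Expanding the determinant yields x^7 - 12x^6 + 55x^5 - 120x^4 + 126x^3 - 56x^2 + 7x. The constant term is 0 because L is singular (the all-ones vector lies in its kernel). By the matrix-tree theorem the graph has (1/7) * product of the nonzero eigenvalues = 1 spanning tree.

x^7 - 12x^6 + 55x^5 - 120x^4 + 126x^3 - 56x^2 + 7x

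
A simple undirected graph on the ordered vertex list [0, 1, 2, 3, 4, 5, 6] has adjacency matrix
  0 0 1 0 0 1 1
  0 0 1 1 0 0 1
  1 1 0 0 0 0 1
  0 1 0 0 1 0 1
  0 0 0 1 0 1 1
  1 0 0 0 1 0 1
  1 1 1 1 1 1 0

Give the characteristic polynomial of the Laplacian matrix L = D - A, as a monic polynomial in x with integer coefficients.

Reading degrees in the order [0, 1, 2, 3, 4, 5, 6] gives [3, 3, 3, 3, 3, 3, 6]; set D = diag(3, 3, 3, 3, 3, 3, 6) and form L = D - A. L has integer entries, so p(x) = det(xI - L) has integer coefficients. Expanding the determinant yields x^7 - 24x^6 + 231x^5 - 1140x^4 + 3036x^3 - 4128x^2 + 2240x. Since p(0) = det(-L) = 0, x divides p(x). By the matrix-tree theorem the graph has (1/7) * product of the nonzero eigenvalues = 320 spanning trees.

x^7 - 24x^6 + 231x^5 - 1140x^4 + 3036x^3 - 4128x^2 + 2240x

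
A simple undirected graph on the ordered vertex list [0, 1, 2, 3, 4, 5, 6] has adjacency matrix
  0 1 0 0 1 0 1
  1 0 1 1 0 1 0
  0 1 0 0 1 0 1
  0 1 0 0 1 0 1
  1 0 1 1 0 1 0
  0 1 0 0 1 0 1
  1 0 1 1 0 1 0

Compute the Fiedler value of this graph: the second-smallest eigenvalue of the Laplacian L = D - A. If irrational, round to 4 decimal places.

3

Reading degrees in the order [0, 1, 2, 3, 4, 5, 6] gives [3, 4, 3, 3, 4, 3, 4]; set D = diag(3, 4, 3, 3, 4, 3, 4) and form L = D - A. The sorted Laplacian eigenvalues are [0, 3, 3, 3, 4, 4, 7]; the algebraic connectivity is the second entry, 3. The eigenvalues sum to 24, which equals trace(L) = 2|E|.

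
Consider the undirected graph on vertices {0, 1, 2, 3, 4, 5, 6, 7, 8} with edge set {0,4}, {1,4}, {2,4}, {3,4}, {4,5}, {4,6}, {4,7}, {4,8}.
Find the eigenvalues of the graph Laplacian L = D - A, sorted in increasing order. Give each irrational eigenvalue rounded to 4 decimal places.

Reading degrees in the order [0, 1, 2, 3, 4, 5, 6, 7, 8] gives [1, 1, 1, 1, 8, 1, 1, 1, 1]; set D = diag(1, 1, 1, 1, 8, 1, 1, 1, 1) and form L = D - A. Diagonalising L (or applying a numerical eigensolver to the 9x9 matrix) gives the spectrum above. The single zero eigenvalue shows the graph is connected. The largest eigenvalue, 9, is at most the vertex count 9.

[0, 1, 1, 1, 1, 1, 1, 1, 9]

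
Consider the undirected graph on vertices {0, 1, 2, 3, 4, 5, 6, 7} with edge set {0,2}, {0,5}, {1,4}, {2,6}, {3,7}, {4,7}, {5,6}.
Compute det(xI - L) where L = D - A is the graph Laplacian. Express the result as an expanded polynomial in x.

x^8 - 14x^7 + 78x^6 - 220x^5 + 328x^4 - 240x^3 + 64x^2

Reading degrees in the order [0, 1, 2, 3, 4, 5, 6, 7] gives [2, 1, 2, 1, 2, 2, 2, 2]; set D = diag(2, 1, 2, 1, 2, 2, 2, 2) and form L = D - A. Computing det(xI - L) by cofactor expansion (or equivalently via sum-over-permutations) gives x^8 - 14x^7 + 78x^6 - 220x^5 + 328x^4 - 240x^3 + 64x^2. The coefficient of x^7 equals -trace(L) = -14, matching the sum of degrees.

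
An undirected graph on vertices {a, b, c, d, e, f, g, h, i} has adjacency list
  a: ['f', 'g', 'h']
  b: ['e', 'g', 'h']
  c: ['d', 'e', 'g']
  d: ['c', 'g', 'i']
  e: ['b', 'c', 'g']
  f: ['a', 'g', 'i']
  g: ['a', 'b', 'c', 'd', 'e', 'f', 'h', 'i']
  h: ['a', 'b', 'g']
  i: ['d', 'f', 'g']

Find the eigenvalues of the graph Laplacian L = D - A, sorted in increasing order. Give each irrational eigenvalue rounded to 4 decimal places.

With the vertex order [a, b, c, d, e, f, g, h, i], the degrees are [3, 3, 3, 3, 3, 3, 8, 3, 3], giving D = diag(3, 3, 3, 3, 3, 3, 8, 3, 3) and L = D - A. The multiplicity of 0 as a Laplacian eigenvalue equals the number of connected components.

[0, 1.5858, 1.5858, 3, 3, 4.4142, 4.4142, 5, 9]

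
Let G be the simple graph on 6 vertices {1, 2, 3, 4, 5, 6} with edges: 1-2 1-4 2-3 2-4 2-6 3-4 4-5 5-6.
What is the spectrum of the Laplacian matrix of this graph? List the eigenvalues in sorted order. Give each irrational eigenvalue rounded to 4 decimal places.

[0, 1.2679, 2, 2.5858, 4.7321, 5.4142]

Each diagonal entry of L is the vertex degree and each off-diagonal entry is -1 where an edge is present, 0 otherwise; in the order [1, 2, 3, 4, 5, 6] the diagonal is [2, 4, 2, 4, 2, 2]. L is symmetric positive semidefinite, so every eigenvalue is real and nonnegative. The single zero eigenvalue shows the graph is connected.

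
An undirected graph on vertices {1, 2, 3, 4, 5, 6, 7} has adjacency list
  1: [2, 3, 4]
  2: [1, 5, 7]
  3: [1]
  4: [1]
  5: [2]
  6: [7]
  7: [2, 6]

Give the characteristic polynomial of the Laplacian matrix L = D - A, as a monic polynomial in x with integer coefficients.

x^7 - 12x^6 + 53x^5 - 108x^4 + 105x^3 - 46x^2 + 7x

Reading degrees in the order [1, 2, 3, 4, 5, 6, 7] gives [3, 3, 1, 1, 1, 1, 2]; set D = diag(3, 3, 1, 1, 1, 1, 2) and form L = D - A. L has integer entries, so p(x) = det(xI - L) has integer coefficients. Expanding the determinant yields x^7 - 12x^6 + 53x^5 - 108x^4 + 105x^3 - 46x^2 + 7x. Since p(0) = det(-L) = 0, x divides p(x). The largest eigenvalue, 4.6287, is at most the vertex count 7. By the matrix-tree theorem the graph has (1/7) * product of the nonzero eigenvalues = 1 spanning tree.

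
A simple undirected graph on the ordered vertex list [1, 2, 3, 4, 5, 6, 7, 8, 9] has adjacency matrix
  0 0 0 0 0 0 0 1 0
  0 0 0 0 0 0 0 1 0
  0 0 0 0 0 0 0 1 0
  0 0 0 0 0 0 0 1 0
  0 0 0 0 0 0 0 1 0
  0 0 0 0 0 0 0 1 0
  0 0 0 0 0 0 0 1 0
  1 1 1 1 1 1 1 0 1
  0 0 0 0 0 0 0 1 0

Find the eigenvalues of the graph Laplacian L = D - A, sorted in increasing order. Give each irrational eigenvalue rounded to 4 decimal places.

[0, 1, 1, 1, 1, 1, 1, 1, 9]

Reading degrees in the order [1, 2, 3, 4, 5, 6, 7, 8, 9] gives [1, 1, 1, 1, 1, 1, 1, 8, 1]; set D = diag(1, 1, 1, 1, 1, 1, 1, 8, 1) and form L = D - A. Since every row of L sums to 0, the all-ones vector is in the kernel and 0 is an eigenvalue. The eigenvalues sum to 16, which equals trace(L) = 2|E|. By the matrix-tree theorem the graph has (1/9) * product of the nonzero eigenvalues = 1 spanning tree.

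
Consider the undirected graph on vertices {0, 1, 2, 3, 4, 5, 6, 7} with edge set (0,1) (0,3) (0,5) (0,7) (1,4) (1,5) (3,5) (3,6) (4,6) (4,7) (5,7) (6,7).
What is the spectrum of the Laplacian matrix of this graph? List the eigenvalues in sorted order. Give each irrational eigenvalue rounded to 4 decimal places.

Reading degrees in the order [0, 1, 2, 3, 4, 5, 6, 7] gives [4, 3, 0, 3, 3, 4, 3, 4]; set D = diag(4, 3, 0, 3, 3, 4, 3, 4) and form L = D - A. Since every row of L sums to 0, the all-ones vector is in the kernel and 0 is an eigenvalue. The 2 zero eigenvalues correspond to the 2 connected components. There are 2 zeros in the spectrum, matching the 2 components.

[0, 0, 2.1392, 2.3820, 3.7459, 4.6180, 5, 6.1149]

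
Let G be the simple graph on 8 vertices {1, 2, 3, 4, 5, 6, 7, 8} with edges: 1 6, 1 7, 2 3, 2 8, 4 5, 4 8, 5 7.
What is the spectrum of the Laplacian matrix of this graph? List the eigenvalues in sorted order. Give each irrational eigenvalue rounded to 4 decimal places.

[0, 0.1522, 0.5858, 1.2346, 2, 2.7654, 3.4142, 3.8478]

Reading degrees in the order [1, 2, 3, 4, 5, 6, 7, 8] gives [2, 2, 1, 2, 2, 1, 2, 2]; set D = diag(2, 2, 1, 2, 2, 1, 2, 2) and form L = D - A. The multiplicity of 0 as a Laplacian eigenvalue equals the number of connected components. By the matrix-tree theorem the graph has (1/8) * product of the nonzero eigenvalues = 1 spanning tree.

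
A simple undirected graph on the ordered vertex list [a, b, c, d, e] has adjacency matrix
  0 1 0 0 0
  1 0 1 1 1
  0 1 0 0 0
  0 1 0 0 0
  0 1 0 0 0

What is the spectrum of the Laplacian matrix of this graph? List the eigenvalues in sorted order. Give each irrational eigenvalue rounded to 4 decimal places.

Reading degrees in the order [a, b, c, d, e] gives [1, 4, 1, 1, 1]; set D = diag(1, 4, 1, 1, 1) and form L = D - A. Diagonalising L (or applying a numerical eigensolver to the 5x5 matrix) gives the spectrum above.

[0, 1, 1, 1, 5]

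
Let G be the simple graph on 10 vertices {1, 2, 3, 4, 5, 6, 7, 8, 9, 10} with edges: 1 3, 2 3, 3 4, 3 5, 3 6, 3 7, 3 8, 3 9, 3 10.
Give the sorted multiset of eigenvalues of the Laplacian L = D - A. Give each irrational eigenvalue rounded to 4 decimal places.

With the vertex order [1, 2, 3, 4, 5, 6, 7, 8, 9, 10], the degrees are [1, 1, 9, 1, 1, 1, 1, 1, 1, 1], giving D = diag(1, 1, 9, 1, 1, 1, 1, 1, 1, 1) and L = D - A. L is symmetric positive semidefinite, so every eigenvalue is real and nonnegative. There is one zero in the spectrum, matching the 1 component.

[0, 1, 1, 1, 1, 1, 1, 1, 1, 10]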